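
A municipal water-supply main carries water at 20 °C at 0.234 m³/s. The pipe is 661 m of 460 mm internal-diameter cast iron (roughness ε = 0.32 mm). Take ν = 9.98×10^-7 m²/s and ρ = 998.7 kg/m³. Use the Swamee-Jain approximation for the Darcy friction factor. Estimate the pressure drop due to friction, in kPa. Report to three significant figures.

V = 4Q/(πD²) = 4·0.234/(π·0.460²) = 1.408 m/s
Re = VD/ν = 1.408·0.460/9.98×10^-7 = 6.49×10^5 → turbulent
ε/D = 0.32/460 = 6.96×10^-4
Swamee-Jain: f = 0.01872
h_f = f(L/D)V²/(2g) = 0.01872·(661/0.460)·1.408²/(2·9.81) = 2.718 m
Δp = ρg·h_f = 998.7·9.81·2.718 = 26.63 kPa

Δp ≈ 26.6 kPa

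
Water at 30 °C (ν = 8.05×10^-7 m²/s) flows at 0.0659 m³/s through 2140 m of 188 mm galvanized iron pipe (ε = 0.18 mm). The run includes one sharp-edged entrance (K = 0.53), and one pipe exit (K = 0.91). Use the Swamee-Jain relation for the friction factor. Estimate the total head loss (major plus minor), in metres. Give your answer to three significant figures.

H_L ≈ 66.2 m

V = 4Q/(πD²) = 2.374 m/s; V²/2g = 0.2873 m
Re = 5.54×10^5, ε/D = 9.57×10^-4 → f = 0.02010 (Swamee-Jain)
Major: h_f = f(L/D)·V²/2g = 0.02010·11383·0.2873 = 65.74 m
Minor: ΣK = 1.44; h_m = ΣK·V²/2g = 0.4136 m
Total H_L = 65.74 + 0.4136 = 66.15 m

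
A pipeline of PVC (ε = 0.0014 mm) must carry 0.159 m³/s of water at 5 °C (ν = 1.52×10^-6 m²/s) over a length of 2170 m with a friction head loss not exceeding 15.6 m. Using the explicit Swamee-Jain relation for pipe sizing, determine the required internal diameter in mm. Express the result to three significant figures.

D ≈ 336 mm

Swamee-Jain (Type III): D = 0.66·[ε^1.25·(LQ²/(gh_f))^4.75 + ν·Q^9.4·(L/(gh_f))^5.2]^0.04
LQ²/(gh_f) = 0.3585; L/(gh_f) = 14.18
Term 1 = ε^1.25·(…)^4.75 = 3.68×10^-10; Term 2 = ν·Q^9.4·(…)^5.2 = 4.61×10^-8
D = 0.66·(3.68×10^-10 + 4.61×10^-8)^0.04 = 0.3359 m = 336 mm
Check: V = 1.79 m/s, Re = 3.96×10^5, f = 0.01371, h_f = 14.5 m ≈ 15.6 m ✓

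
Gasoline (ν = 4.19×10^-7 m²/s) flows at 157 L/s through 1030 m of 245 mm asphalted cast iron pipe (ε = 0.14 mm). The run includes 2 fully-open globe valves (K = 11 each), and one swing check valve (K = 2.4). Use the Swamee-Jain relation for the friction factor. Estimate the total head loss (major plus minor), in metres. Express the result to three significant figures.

V = 4Q/(πD²) = 3.330 m/s; V²/2g = 0.5653 m
Re = 1.95×10^6, ε/D = 5.71×10^-4 → f = 0.01752 (Swamee-Jain)
Major: h_f = f(L/D)·V²/2g = 0.01752·4204·0.5653 = 41.64 m
Minor: ΣK = 24.4; h_m = ΣK·V²/2g = 13.79 m
Total H_L = 41.64 + 13.79 = 55.43 m

H_L ≈ 55.4 m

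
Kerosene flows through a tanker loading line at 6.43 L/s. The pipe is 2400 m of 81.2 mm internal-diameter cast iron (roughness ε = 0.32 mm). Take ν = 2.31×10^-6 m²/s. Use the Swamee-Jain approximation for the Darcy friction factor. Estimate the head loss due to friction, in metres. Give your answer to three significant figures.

V = 4Q/(πD²) = 4·0.00643/(π·0.0812²) = 1.242 m/s
Re = VD/ν = 1.242·0.0812/2.31×10^-6 = 4.36×10^4 → turbulent
ε/D = 0.32/81.2 = 0.00394
Swamee-Jain: f = 0.03101
h_f = f(L/D)V²/(2g) = 0.03101·(2400/0.0812)·1.242²/(2·9.81) = 72.03 m

h_f ≈ 72.0 m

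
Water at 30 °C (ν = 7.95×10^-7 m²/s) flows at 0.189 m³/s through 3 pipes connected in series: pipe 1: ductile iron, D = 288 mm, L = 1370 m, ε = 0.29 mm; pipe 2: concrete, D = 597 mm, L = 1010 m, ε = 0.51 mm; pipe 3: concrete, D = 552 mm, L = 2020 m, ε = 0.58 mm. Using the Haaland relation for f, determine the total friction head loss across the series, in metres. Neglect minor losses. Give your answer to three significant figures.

Pipe 1: V = 2.901 m/s, Re = 1.05×10^6, ε/D = 0.00101, f = 0.01996, h_1 = f(L/D)V²/2g = 40.74 m
Pipe 2: V = 0.6752 m/s, Re = 5.07×10^5, ε/D = 8.54×10^-4, f = 0.01952, h_2 = f(L/D)V²/2g = 0.7672 m
Pipe 3: V = 0.7898 m/s, Re = 5.48×10^5, ε/D = 0.00105, f = 0.02038, h_3 = f(L/D)V²/2g = 2.370 m
Series → Q common, losses add: H = Σh = 43.87 m

H ≈ 43.9 m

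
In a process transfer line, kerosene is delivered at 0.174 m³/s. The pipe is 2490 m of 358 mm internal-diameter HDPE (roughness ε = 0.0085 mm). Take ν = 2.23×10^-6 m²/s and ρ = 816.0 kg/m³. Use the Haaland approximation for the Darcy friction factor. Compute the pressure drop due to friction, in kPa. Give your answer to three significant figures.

Δp ≈ 125 kPa

V = 4Q/(πD²) = 4·0.174/(π·0.358²) = 1.729 m/s
Re = VD/ν = 1.729·0.358/2.23×10^-6 = 2.78×10^5 → turbulent
ε/D = 0.0085/358 = 2.37×10^-5
Haaland: f = 0.01474
h_f = f(L/D)V²/(2g) = 0.01474·(2490/0.358)·1.729²/(2·9.81) = 15.62 m
Δp = ρg·h_f = 816.0·9.81·15.62 = 125.0 kPa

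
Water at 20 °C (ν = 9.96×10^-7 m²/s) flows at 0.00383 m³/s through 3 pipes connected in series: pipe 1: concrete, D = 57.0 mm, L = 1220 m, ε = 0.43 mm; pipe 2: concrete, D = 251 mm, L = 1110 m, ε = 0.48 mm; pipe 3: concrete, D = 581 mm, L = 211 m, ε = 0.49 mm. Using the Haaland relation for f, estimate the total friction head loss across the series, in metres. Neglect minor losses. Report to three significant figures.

Pipe 1: V = 1.501 m/s, Re = 8.59×10^4, ε/D = 0.00754, f = 0.03537, h_1 = f(L/D)V²/2g = 86.92 m
Pipe 2: V = 0.07740 m/s, Re = 1.95×10^4, ε/D = 0.00191, f = 0.02944, h_2 = f(L/D)V²/2g = 0.03976 m
Pipe 3: V = 0.01445 m/s, Re = 8430, ε/D = 8.43×10^-4, f = 0.03337, h_3 = f(L/D)V²/2g = 1.289×10^-4 m
Series → Q common, losses add: H = Σh = 86.96 m

H ≈ 87.0 m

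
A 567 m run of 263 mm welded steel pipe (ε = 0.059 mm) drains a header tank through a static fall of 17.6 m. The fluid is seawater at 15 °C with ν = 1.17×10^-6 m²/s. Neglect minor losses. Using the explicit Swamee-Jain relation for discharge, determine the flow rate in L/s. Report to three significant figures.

Q ≈ 176 L/s

Swamee-Jain (Type II): Q = -0.965·√(gD⁵h_f/L)·ln[ε/(3.7D) + √(3.17ν²L/(gD³h_f))]
√(gD⁵h_f/L) = √(9.81·0.263⁵·17.6/567) = 0.01957
ε/(3.7D) = 6.06×10^-5; √(3.17ν²L/(gD³h_f)) = 2.80×10^-5
Q = -0.965·0.01957·ln(8.862×10^-5) = 0.1763 m³/s
Check: V = 3.24 m/s, Re = 7.29×10^5, f = 0.01531, h_f = 17.7 m ≈ 17.6 m ✓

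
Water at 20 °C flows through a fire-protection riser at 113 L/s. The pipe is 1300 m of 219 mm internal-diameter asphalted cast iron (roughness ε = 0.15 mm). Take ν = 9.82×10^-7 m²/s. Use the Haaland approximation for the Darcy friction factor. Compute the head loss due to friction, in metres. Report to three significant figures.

V = 4Q/(πD²) = 4·0.113/(π·0.219²) = 3.000 m/s
Re = VD/ν = 3.000·0.219/9.82×10^-7 = 6.69×10^5 → turbulent
ε/D = 0.15/219 = 6.85×10^-4
Haaland: f = 0.01850
h_f = f(L/D)V²/(2g) = 0.01850·(1300/0.219)·3.000²/(2·9.81) = 50.36 m

h_f ≈ 50.4 m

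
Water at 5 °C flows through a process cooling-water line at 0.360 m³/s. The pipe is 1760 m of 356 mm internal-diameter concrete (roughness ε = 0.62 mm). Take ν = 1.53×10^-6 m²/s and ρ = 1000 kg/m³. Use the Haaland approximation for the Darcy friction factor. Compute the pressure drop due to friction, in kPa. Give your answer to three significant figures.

V = 4Q/(πD²) = 4·0.360/(π·0.356²) = 3.617 m/s
Re = VD/ν = 3.617·0.356/1.53×10^-6 = 8.42×10^5 → turbulent
ε/D = 0.62/356 = 0.00174
Haaland: f = 0.02284
h_f = f(L/D)V²/(2g) = 0.02284·(1760/0.356)·3.617²/(2·9.81) = 75.28 m
Δp = ρg·h_f = 1000·9.81·75.28 = 738.5 kPa

Δp ≈ 739 kPa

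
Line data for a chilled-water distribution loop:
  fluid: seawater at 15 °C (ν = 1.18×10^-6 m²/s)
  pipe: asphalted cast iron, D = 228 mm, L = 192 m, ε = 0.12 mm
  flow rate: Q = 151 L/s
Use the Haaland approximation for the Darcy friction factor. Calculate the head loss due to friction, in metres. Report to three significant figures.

V = 4Q/(πD²) = 4·0.151/(π·0.228²) = 3.698 m/s
Re = VD/ν = 3.698·0.228/1.18×10^-6 = 7.15×10^5 → turbulent
ε/D = 0.12/228 = 5.26×10^-4
Haaland: f = 0.01751
h_f = f(L/D)V²/(2g) = 0.01751·(192/0.228)·3.698²/(2·9.81) = 10.28 m

h_f ≈ 10.3 m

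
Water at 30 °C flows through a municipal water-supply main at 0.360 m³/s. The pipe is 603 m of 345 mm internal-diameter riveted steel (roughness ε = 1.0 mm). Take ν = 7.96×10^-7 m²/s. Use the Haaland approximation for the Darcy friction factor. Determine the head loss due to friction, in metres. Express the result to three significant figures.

h_f ≈ 34.4 m

V = 4Q/(πD²) = 4·0.360/(π·0.345²) = 3.851 m/s
Re = VD/ν = 3.851·0.345/7.96×10^-7 = 1.67×10^6 → turbulent
ε/D = 1.0/345 = 0.00290
Haaland: f = 0.02604
h_f = f(L/D)V²/(2g) = 0.02604·(603/0.345)·3.851²/(2·9.81) = 34.40 m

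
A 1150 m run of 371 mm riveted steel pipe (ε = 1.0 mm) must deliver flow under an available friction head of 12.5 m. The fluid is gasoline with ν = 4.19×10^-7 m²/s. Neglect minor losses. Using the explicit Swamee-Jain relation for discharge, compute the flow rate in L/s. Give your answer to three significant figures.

Q ≈ 190 L/s

Swamee-Jain (Type II): Q = -0.965·√(gD⁵h_f/L)·ln[ε/(3.7D) + √(3.17ν²L/(gD³h_f))]
√(gD⁵h_f/L) = √(9.81·0.371⁵·12.5/1150) = 0.02738
ε/(3.7D) = 7.28×10^-4; √(3.17ν²L/(gD³h_f)) = 1.01×10^-5
Q = -0.965·0.02738·ln(7.386×10^-4) = 0.1905 m³/s
Check: V = 1.76 m/s, Re = 1.56×10^6, f = 0.02554, h_f = 12.5 m ≈ 12.5 m ✓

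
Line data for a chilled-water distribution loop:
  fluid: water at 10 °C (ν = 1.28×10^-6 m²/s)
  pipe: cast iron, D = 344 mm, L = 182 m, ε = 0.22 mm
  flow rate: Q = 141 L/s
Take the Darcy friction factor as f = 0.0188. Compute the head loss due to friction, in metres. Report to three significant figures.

h_f ≈ 1.17 m

V = 4Q/(πD²) = 4·0.141/(π·0.344²) = 1.517 m/s
h_f = f(L/D)V²/(2g) = 0.01880·(182/0.344)·1.517²/(2·9.81) = 1.167 m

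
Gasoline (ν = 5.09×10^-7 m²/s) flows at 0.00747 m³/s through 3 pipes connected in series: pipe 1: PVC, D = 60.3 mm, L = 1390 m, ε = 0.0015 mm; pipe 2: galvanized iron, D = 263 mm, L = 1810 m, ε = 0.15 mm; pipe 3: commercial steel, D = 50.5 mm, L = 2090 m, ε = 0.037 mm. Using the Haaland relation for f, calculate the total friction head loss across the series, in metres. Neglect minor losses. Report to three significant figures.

Pipe 1: V = 2.616 m/s, Re = 3.10×10^5, ε/D = 2.49×10^-5, f = 0.01447, h_1 = f(L/D)V²/2g = 116.3 m
Pipe 2: V = 0.1375 m/s, Re = 7.10×10^4, ε/D = 5.70×10^-4, f = 0.02129, h_2 = f(L/D)V²/2g = 0.1412 m
Pipe 3: V = 3.729 m/s, Re = 3.70×10^5, ε/D = 7.33×10^-4, f = 0.01913, h_3 = f(L/D)V²/2g = 561.2 m
Series → Q common, losses add: H = Σh = 677.6 m

H ≈ 678 m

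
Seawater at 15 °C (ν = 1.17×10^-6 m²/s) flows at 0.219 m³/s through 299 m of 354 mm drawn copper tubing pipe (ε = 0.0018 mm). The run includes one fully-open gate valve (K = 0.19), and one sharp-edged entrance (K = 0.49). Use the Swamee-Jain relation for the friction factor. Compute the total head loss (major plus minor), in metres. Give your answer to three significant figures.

V = 4Q/(πD²) = 2.225 m/s; V²/2g = 0.2523 m
Re = 6.73×10^5, ε/D = 5.08×10^-6 → f = 0.01252 (Swamee-Jain)
Major: h_f = f(L/D)·V²/2g = 0.01252·844.6·0.2523 = 2.669 m
Minor: ΣK = 0.680; h_m = ΣK·V²/2g = 0.1716 m
Total H_L = 2.669 + 0.1716 = 2.840 m

H_L ≈ 2.84 m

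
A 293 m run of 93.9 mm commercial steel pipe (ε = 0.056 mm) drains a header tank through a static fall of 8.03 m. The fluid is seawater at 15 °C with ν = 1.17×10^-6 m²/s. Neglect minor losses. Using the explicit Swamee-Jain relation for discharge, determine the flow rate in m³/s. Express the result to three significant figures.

Q ≈ 0.0110 m³/s

Swamee-Jain (Type II): Q = -0.965·√(gD⁵h_f/L)·ln[ε/(3.7D) + √(3.17ν²L/(gD³h_f))]
√(gD⁵h_f/L) = √(9.81·0.0939⁵·8.03/293) = 0.001401
ε/(3.7D) = 1.61×10^-4; √(3.17ν²L/(gD³h_f)) = 1.40×10^-4
Q = -0.965·0.001401·ln(3.008×10^-4) = 0.01096 m³/s
Check: V = 1.58 m/s, Re = 1.27×10^5, f = 0.02027, h_f = 8.08 m ≈ 8.03 m ✓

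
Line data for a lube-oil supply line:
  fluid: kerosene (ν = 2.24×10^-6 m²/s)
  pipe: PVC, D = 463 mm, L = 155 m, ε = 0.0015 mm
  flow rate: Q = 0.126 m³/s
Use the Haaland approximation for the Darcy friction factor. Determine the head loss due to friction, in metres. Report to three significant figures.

h_f ≈ 0.156 m

V = 4Q/(πD²) = 4·0.126/(π·0.463²) = 0.7484 m/s
Re = VD/ν = 0.7484·0.463/2.24×10^-6 = 1.55×10^5 → turbulent
ε/D = 0.0015/463 = 3.24×10^-6
Haaland: f = 0.01632
h_f = f(L/D)V²/(2g) = 0.01632·(155/0.463)·0.7484²/(2·9.81) = 0.1560 m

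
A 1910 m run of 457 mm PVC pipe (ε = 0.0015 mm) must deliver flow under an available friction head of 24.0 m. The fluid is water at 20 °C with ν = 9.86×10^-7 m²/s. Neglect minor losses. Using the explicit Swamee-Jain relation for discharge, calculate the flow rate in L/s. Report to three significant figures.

Q ≈ 525 L/s

Swamee-Jain (Type II): Q = -0.965·√(gD⁵h_f/L)·ln[ε/(3.7D) + √(3.17ν²L/(gD³h_f))]
√(gD⁵h_f/L) = √(9.81·0.457⁵·24.0/1910) = 0.04957
ε/(3.7D) = 8.87×10^-7; √(3.17ν²L/(gD³h_f)) = 1.62×10^-5
Q = -0.965·0.04957·ln(1.707×10^-5) = 0.5251 m³/s
Check: V = 3.20 m/s, Re = 1.48×10^6, f = 0.01098, h_f = 24.0 m ≈ 24.0 m ✓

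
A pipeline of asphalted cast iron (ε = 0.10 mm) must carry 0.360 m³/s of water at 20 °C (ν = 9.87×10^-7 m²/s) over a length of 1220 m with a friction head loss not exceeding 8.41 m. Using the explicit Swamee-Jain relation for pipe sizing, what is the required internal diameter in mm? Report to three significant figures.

D ≈ 477 mm

Swamee-Jain (Type III): D = 0.66·[ε^1.25·(LQ²/(gh_f))^4.75 + ν·Q^9.4·(L/(gh_f))^5.2]^0.04
LQ²/(gh_f) = 1.916; L/(gh_f) = 14.79
Term 1 = ε^1.25·(…)^4.75 = 2.20×10^-4; Term 2 = ν·Q^9.4·(…)^5.2 = 8.07×10^-5
D = 0.66·(2.20×10^-4 + 8.07×10^-5)^0.04 = 0.4771 m = 477 mm
Check: V = 2.01 m/s, Re = 9.73×10^5, f = 0.01490, h_f = 7.87 m ≈ 8.41 m ✓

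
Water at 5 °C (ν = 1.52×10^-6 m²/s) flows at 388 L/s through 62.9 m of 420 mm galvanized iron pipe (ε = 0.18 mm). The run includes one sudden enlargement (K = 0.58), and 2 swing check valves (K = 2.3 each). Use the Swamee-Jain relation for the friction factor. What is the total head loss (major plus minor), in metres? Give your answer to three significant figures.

H_L ≈ 3.09 m

V = 4Q/(πD²) = 2.801 m/s; V²/2g = 0.3997 m
Re = 7.74×10^5, ε/D = 4.29×10^-4 → f = 0.01696 (Swamee-Jain)
Major: h_f = f(L/D)·V²/2g = 0.01696·149.8·0.3997 = 1.015 m
Minor: ΣK = 5.18; h_m = ΣK·V²/2g = 2.071 m
Total H_L = 1.015 + 2.071 = 3.086 m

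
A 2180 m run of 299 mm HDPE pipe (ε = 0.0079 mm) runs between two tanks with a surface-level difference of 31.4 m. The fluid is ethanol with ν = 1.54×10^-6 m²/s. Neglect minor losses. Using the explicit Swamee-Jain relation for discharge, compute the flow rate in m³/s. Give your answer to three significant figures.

Q ≈ 0.175 m³/s

Swamee-Jain (Type II): Q = -0.965·√(gD⁵h_f/L)·ln[ε/(3.7D) + √(3.17ν²L/(gD³h_f))]
√(gD⁵h_f/L) = √(9.81·0.299⁵·31.4/2180) = 0.01838
ε/(3.7D) = 7.14×10^-6; √(3.17ν²L/(gD³h_f)) = 4.46×10^-5
Q = -0.965·0.01838·ln(5.176×10^-5) = 0.1750 m³/s
Check: V = 2.49 m/s, Re = 4.84×10^5, f = 0.01357, h_f = 31.3 m ≈ 31.4 m ✓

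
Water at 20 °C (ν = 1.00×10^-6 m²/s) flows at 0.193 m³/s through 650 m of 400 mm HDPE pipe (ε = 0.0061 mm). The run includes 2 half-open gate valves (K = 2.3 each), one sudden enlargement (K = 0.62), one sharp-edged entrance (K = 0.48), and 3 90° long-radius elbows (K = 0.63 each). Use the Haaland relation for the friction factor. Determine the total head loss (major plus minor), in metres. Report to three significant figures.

V = 4Q/(πD²) = 1.536 m/s; V²/2g = 0.1202 m
Re = 6.14×10^5, ε/D = 1.53×10^-5 → f = 0.01280 (Haaland)
Major: h_f = f(L/D)·V²/2g = 0.01280·1625·0.1202 = 2.501 m
Minor: ΣK = 7.59; h_m = ΣK·V²/2g = 0.9125 m
Total H_L = 2.501 + 0.9125 = 3.413 m

H_L ≈ 3.41 m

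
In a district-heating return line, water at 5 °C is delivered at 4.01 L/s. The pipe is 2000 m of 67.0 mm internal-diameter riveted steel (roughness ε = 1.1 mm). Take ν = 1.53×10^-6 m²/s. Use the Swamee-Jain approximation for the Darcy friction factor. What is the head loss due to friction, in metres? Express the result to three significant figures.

h_f ≈ 91.4 m

V = 4Q/(πD²) = 4·0.00401/(π·0.0670²) = 1.137 m/s
Re = VD/ν = 1.137·0.0670/1.53×10^-6 = 4.98×10^4 → turbulent
ε/D = 1.1/67.0 = 0.0164
Swamee-Jain: f = 0.04641
h_f = f(L/D)V²/(2g) = 0.04641·(2000/0.0670)·1.137²/(2·9.81) = 91.35 m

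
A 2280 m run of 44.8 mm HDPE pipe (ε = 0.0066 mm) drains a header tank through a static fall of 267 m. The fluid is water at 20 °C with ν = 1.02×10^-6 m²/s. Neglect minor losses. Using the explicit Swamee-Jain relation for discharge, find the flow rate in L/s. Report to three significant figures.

Q ≈ 3.70 L/s

Swamee-Jain (Type II): Q = -0.965·√(gD⁵h_f/L)·ln[ε/(3.7D) + √(3.17ν²L/(gD³h_f))]
√(gD⁵h_f/L) = √(9.81·0.0448⁵·267/2280) = 4.553×10^-4
ε/(3.7D) = 3.98×10^-5; √(3.17ν²L/(gD³h_f)) = 1.79×10^-4
Q = -0.965·4.553×10^-4·ln(2.185×10^-4) = 0.003703 m³/s
Check: V = 2.35 m/s, Re = 1.03×10^5, f = 0.01861, h_f = 266 m ≈ 267 m ✓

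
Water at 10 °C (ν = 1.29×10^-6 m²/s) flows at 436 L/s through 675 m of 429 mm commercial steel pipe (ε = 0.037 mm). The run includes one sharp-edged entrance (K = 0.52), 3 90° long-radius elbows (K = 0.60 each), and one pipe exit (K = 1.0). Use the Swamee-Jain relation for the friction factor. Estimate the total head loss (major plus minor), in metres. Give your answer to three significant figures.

V = 4Q/(πD²) = 3.016 m/s; V²/2g = 0.4637 m
Re = 1.00×10^6, ε/D = 8.62×10^-5 → f = 0.01330 (Swamee-Jain)
Major: h_f = f(L/D)·V²/2g = 0.01330·1573·0.4637 = 9.701 m
Minor: ΣK = 3.32; h_m = ΣK·V²/2g = 1.540 m
Total H_L = 9.701 + 1.540 = 11.24 m

H_L ≈ 11.2 m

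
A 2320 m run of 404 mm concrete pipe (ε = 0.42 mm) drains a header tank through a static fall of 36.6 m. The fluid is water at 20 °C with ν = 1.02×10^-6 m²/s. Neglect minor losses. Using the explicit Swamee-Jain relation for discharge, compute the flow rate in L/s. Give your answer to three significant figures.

Swamee-Jain (Type II): Q = -0.965·√(gD⁵h_f/L)·ln[ε/(3.7D) + √(3.17ν²L/(gD³h_f))]
√(gD⁵h_f/L) = √(9.81·0.404⁵·36.6/2320) = 0.04081
ε/(3.7D) = 2.81×10^-4; √(3.17ν²L/(gD³h_f)) = 1.80×10^-5
Q = -0.965·0.04081·ln(2.990×10^-4) = 0.3196 m³/s
Check: V = 2.49 m/s, Re = 9.88×10^5, f = 0.02021, h_f = 36.8 m ≈ 36.6 m ✓

Q ≈ 320 L/s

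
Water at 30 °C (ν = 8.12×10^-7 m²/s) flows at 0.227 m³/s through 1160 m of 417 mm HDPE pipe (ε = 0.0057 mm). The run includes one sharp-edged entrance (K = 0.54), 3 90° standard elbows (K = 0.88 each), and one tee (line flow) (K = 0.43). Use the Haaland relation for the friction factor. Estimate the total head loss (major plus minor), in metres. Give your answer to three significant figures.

H_L ≈ 5.26 m

V = 4Q/(πD²) = 1.662 m/s; V²/2g = 0.1408 m
Re = 8.54×10^5, ε/D = 1.37×10^-5 → f = 0.01213 (Haaland)
Major: h_f = f(L/D)·V²/2g = 0.01213·2782·0.1408 = 4.750 m
Minor: ΣK = 3.61; h_m = ΣK·V²/2g = 0.5083 m
Total H_L = 4.750 + 0.5083 = 5.258 m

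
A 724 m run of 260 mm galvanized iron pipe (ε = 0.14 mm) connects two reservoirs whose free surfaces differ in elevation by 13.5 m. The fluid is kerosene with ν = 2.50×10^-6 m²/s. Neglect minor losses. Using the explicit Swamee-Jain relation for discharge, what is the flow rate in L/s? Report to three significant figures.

Swamee-Jain (Type II): Q = -0.965·√(gD⁵h_f/L)·ln[ε/(3.7D) + √(3.17ν²L/(gD³h_f))]
√(gD⁵h_f/L) = √(9.81·0.260⁵·13.5/724) = 0.01474
ε/(3.7D) = 1.46×10^-4; √(3.17ν²L/(gD³h_f)) = 7.85×10^-5
Q = -0.965·0.01474·ln(2.240×10^-4) = 0.1196 m³/s
Check: V = 2.25 m/s, Re = 2.34×10^5, f = 0.01888, h_f = 13.6 m ≈ 13.5 m ✓

Q ≈ 120 L/s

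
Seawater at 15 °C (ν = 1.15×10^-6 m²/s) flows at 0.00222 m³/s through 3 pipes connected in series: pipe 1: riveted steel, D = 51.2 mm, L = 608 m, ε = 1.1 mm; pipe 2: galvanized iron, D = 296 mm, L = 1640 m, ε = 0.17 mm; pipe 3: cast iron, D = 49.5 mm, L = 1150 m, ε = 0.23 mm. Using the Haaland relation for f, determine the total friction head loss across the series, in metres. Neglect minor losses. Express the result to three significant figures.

Pipe 1: V = 1.078 m/s, Re = 4.80×10^4, ε/D = 0.0215, f = 0.05086, h_1 = f(L/D)V²/2g = 35.79 m
Pipe 2: V = 0.03226 m/s, Re = 8300, ε/D = 5.74×10^-4, f = 0.03317, h_2 = f(L/D)V²/2g = 0.009748 m
Pipe 3: V = 1.154 m/s, Re = 4.97×10^4, ε/D = 0.00465, f = 0.03150, h_3 = f(L/D)V²/2g = 49.64 m
Series → Q common, losses add: H = Σh = 85.44 m

H ≈ 85.4 m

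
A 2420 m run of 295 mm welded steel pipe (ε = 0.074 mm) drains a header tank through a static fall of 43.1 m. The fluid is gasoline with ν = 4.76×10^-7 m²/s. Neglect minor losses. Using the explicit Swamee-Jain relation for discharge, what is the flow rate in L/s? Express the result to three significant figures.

Swamee-Jain (Type II): Q = -0.965·√(gD⁵h_f/L)·ln[ε/(3.7D) + √(3.17ν²L/(gD³h_f))]
√(gD⁵h_f/L) = √(9.81·0.295⁵·43.1/2420) = 0.01976
ε/(3.7D) = 6.78×10^-5; √(3.17ν²L/(gD³h_f)) = 1.27×10^-5
Q = -0.965·0.01976·ln(8.045×10^-5) = 0.1797 m³/s
Check: V = 2.63 m/s, Re = 1.63×10^6, f = 0.01499, h_f = 43.4 m ≈ 43.1 m ✓

Q ≈ 180 L/s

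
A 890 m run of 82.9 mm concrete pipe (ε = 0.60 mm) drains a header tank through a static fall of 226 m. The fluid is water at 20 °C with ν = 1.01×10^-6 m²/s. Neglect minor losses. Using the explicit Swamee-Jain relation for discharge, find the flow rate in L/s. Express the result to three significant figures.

Swamee-Jain (Type II): Q = -0.965·√(gD⁵h_f/L)·ln[ε/(3.7D) + √(3.17ν²L/(gD³h_f))]
√(gD⁵h_f/L) = √(9.81·0.0829⁵·226/890) = 0.003123
ε/(3.7D) = 0.00196; √(3.17ν²L/(gD³h_f)) = 4.77×10^-5
Q = -0.965·0.003123·ln(0.002004) = 0.01872 m³/s
Check: V = 3.47 m/s, Re = 2.85×10^5, f = 0.03447, h_f = 227 m ≈ 226 m ✓

Q ≈ 18.7 L/s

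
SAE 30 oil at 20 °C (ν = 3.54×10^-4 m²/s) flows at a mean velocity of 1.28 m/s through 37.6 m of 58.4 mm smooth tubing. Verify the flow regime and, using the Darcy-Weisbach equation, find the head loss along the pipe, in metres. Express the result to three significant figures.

h_f ≈ 16.3 m

Re = VD/ν = 1.28·0.05840/3.54×10^-4 = 211 → laminar (Re < 2300)
f = 64/Re = 0.3031
h_f = f(L/D)V²/(2g) = 0.3031·(37.6/0.05840)·1.28²/(2·9.81) = 16.30 m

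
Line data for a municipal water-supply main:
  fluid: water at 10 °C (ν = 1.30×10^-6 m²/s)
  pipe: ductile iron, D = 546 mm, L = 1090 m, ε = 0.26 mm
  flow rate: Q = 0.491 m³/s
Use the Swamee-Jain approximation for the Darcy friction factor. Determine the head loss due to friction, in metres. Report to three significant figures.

h_f ≈ 7.70 m

V = 4Q/(πD²) = 4·0.491/(π·0.546²) = 2.097 m/s
Re = VD/ν = 2.097·0.546/1.30×10^-6 = 8.81×10^5 → turbulent
ε/D = 0.26/546 = 4.76×10^-4
Swamee-Jain: f = 0.01721
h_f = f(L/D)V²/(2g) = 0.01721·(1090/0.546)·2.097²/(2·9.81) = 7.700 m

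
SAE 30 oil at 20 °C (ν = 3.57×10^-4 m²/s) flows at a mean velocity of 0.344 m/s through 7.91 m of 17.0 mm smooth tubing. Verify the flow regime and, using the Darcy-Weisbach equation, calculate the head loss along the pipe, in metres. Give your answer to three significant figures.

h_f ≈ 11.0 m

Re = VD/ν = 0.344·0.01700/3.57×10^-4 = 16.4 → laminar (Re < 2300)
f = 64/Re = 3.907
h_f = f(L/D)V²/(2g) = 3.907·(7.91/0.01700)·0.344²/(2·9.81) = 10.96 m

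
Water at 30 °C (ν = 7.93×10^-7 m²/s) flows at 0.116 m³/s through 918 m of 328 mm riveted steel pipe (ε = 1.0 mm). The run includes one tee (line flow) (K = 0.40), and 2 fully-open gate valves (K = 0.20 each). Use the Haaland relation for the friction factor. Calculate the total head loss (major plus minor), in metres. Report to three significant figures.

V = 4Q/(πD²) = 1.373 m/s; V²/2g = 0.09606 m
Re = 5.68×10^5, ε/D = 0.00305 → f = 0.02655 (Haaland)
Major: h_f = f(L/D)·V²/2g = 0.02655·2799·0.09606 = 7.138 m
Minor: ΣK = 0.800; h_m = ΣK·V²/2g = 0.07685 m
Total H_L = 7.138 + 0.07685 = 7.215 m

H_L ≈ 7.21 m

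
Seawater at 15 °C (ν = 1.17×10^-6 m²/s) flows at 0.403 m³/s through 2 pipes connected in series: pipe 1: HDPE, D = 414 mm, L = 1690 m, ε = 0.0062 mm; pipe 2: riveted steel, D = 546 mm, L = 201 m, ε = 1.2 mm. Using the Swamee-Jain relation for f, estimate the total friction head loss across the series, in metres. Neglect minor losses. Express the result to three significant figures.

H ≈ 23.5 m

Pipe 1: V = 2.994 m/s, Re = 1.06×10^6, ε/D = 1.50×10^-5, f = 0.01187, h_1 = f(L/D)V²/2g = 22.13 m
Pipe 2: V = 1.721 m/s, Re = 8.03×10^5, ε/D = 0.00220, f = 0.02432, h_2 = f(L/D)V²/2g = 1.352 m
Series → Q common, losses add: H = Σh = 23.49 m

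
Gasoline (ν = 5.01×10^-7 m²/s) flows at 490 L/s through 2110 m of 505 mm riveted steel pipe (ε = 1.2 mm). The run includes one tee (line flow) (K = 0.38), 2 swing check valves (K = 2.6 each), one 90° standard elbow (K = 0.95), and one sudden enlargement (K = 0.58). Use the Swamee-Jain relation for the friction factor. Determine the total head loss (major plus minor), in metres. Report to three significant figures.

V = 4Q/(πD²) = 2.446 m/s; V²/2g = 0.3050 m
Re = 2.47×10^6, ε/D = 0.00238 → f = 0.02464 (Swamee-Jain)
Major: h_f = f(L/D)·V²/2g = 0.02464·4178·0.3050 = 31.40 m
Minor: ΣK = 7.11; h_m = ΣK·V²/2g = 2.169 m
Total H_L = 31.40 + 2.169 = 33.57 m

H_L ≈ 33.6 m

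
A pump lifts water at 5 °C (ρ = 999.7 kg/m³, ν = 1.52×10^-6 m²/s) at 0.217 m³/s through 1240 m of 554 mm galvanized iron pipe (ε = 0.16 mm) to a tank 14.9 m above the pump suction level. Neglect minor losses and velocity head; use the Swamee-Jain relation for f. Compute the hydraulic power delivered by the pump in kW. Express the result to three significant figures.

P_hyd ≈ 35.0 kW

V = 4Q/(πD²) = 0.9002 m/s; Re = 3.28×10^5; ε/D = 2.89×10^-4; f = 0.01684
h_f = f(L/D)V²/2g = 1.557 m
Total head H = z + h_f = 14.9 + 1.557 = 16.46 m
P_hyd = ρgQH = 999.7·9.81·0.217·16.46 = 35.02 kW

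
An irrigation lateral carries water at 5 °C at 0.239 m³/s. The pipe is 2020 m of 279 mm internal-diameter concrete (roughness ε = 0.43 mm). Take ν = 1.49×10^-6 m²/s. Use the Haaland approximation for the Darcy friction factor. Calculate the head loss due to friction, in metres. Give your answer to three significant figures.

h_f ≈ 125 m

V = 4Q/(πD²) = 4·0.239/(π·0.279²) = 3.909 m/s
Re = VD/ν = 3.909·0.279/1.49×10^-6 = 7.32×10^5 → turbulent
ε/D = 0.43/279 = 0.00154
Haaland: f = 0.02219
h_f = f(L/D)V²/(2g) = 0.02219·(2020/0.279)·3.909²/(2·9.81) = 125.1 m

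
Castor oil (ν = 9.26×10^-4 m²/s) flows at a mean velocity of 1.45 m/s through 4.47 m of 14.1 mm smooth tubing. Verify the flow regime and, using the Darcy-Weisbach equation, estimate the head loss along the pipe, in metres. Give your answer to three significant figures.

Re = VD/ν = 1.45·0.01410/9.26×10^-4 = 22.1 → laminar (Re < 2300)
f = 64/Re = 2.899
h_f = f(L/D)V²/(2g) = 2.899·(4.47/0.01410)·1.45²/(2·9.81) = 98.48 m

h_f ≈ 98.5 m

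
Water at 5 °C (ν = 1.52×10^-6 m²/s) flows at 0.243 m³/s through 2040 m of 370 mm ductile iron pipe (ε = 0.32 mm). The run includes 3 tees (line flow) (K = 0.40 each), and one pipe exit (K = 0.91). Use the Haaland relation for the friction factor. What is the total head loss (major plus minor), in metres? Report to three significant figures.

V = 4Q/(πD²) = 2.260 m/s; V²/2g = 0.2603 m
Re = 5.50×10^5, ε/D = 8.65×10^-4 → f = 0.01953 (Haaland)
Major: h_f = f(L/D)·V²/2g = 0.01953·5514·0.2603 = 28.03 m
Minor: ΣK = 2.11; h_m = ΣK·V²/2g = 0.5493 m
Total H_L = 28.03 + 0.5493 = 28.57 m

H_L ≈ 28.6 m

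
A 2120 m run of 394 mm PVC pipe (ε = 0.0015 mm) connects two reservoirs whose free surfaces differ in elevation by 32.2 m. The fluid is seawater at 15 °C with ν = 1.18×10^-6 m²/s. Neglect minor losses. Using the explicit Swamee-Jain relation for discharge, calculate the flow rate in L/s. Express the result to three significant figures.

Swamee-Jain (Type II): Q = -0.965·√(gD⁵h_f/L)·ln[ε/(3.7D) + √(3.17ν²L/(gD³h_f))]
√(gD⁵h_f/L) = √(9.81·0.394⁵·32.2/2120) = 0.03761
ε/(3.7D) = 1.03×10^-6; √(3.17ν²L/(gD³h_f)) = 2.20×10^-5
Q = -0.965·0.03761·ln(2.304×10^-5) = 0.3876 m³/s
Check: V = 3.18 m/s, Re = 1.06×10^6, f = 0.01159, h_f = 32.1 m ≈ 32.2 m ✓

Q ≈ 388 L/s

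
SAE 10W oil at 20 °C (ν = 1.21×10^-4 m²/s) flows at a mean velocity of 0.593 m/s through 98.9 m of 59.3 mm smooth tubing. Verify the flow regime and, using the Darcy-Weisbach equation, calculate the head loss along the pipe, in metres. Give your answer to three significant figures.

h_f ≈ 6.58 m

Re = VD/ν = 0.593·0.05930/1.21×10^-4 = 291 → laminar (Re < 2300)
f = 64/Re = 0.2202
h_f = f(L/D)V²/(2g) = 0.2202·(98.9/0.05930)·0.593²/(2·9.81) = 6.583 m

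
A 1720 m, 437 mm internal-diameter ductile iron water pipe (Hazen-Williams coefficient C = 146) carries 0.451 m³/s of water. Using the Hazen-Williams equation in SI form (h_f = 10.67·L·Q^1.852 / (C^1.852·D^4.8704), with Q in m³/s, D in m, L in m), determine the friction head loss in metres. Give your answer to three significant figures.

h_f ≈ 23.2 m

h_f = 10.67·1720·0.451^1.852 / (146^1.852·0.437^4.8704) = 23.22 m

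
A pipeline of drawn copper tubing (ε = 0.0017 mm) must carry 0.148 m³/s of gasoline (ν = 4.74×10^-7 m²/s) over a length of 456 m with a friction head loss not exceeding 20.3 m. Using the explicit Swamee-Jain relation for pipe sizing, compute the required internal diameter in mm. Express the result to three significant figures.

D ≈ 214 mm

Swamee-Jain (Type III): D = 0.66·[ε^1.25·(LQ²/(gh_f))^4.75 + ν·Q^9.4·(L/(gh_f))^5.2]^0.04
LQ²/(gh_f) = 0.05016; L/(gh_f) = 2.290
Term 1 = ε^1.25·(…)^4.75 = 4.12×10^-14; Term 2 = ν·Q^9.4·(…)^5.2 = 5.59×10^-13
D = 0.66·(4.12×10^-14 + 5.59×10^-13)^0.04 = 0.2141 m = 214 mm
Check: V = 4.11 m/s, Re = 1.86×10^6, f = 0.01077, h_f = 19.8 m ≈ 20.3 m ✓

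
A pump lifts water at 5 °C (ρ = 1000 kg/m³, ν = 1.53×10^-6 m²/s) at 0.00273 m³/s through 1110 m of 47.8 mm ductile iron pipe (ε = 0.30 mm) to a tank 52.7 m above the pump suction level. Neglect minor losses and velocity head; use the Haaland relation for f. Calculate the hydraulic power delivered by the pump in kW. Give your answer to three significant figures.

V = 4Q/(πD²) = 1.521 m/s; Re = 4.75×10^4; ε/D = 0.00628; f = 0.03415
h_f = f(L/D)V²/2g = 93.56 m
Total head H = z + h_f = 52.7 + 93.56 = 146.3 m
P_hyd = ρgQH = 1000·9.81·0.00273·146.3 = 3.917 kW

P_hyd ≈ 3.92 kW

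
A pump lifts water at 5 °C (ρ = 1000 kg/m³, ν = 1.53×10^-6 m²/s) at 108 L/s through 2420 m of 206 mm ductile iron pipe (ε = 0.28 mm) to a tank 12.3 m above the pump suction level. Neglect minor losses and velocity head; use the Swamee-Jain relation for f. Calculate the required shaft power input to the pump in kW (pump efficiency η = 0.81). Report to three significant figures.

V = 4Q/(πD²) = 3.240 m/s; Re = 4.36×10^5; ε/D = 0.00136; f = 0.02187
h_f = f(L/D)V²/2g = 137.5 m
Total head H = z + h_f = 12.3 + 137.5 = 149.8 m
P_hyd = ρgQH = 1000·9.81·0.108·149.8 = 158.7 kW
P_shaft = P_hyd/η = 158.7/0.81 = 195.9 kW

P_shaft ≈ 196 kW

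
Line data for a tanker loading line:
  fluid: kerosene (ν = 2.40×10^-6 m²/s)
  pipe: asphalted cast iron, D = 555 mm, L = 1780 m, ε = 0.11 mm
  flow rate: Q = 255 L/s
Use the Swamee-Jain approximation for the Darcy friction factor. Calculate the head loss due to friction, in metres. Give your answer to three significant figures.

V = 4Q/(πD²) = 4·0.255/(π·0.555²) = 1.054 m/s
Re = VD/ν = 1.054·0.555/2.40×10^-6 = 2.44×10^5 → turbulent
ε/D = 0.11/555 = 1.98×10^-4
Swamee-Jain: f = 0.01669
h_f = f(L/D)V²/(2g) = 0.01669·(1780/0.555)·1.054²/(2·9.81) = 3.032 m

h_f ≈ 3.03 m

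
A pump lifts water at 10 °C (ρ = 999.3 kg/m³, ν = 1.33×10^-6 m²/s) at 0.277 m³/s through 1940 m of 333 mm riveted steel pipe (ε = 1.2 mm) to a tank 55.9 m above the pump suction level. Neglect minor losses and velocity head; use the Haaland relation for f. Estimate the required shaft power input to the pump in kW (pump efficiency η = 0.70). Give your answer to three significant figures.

P_shaft ≈ 540 kW

V = 4Q/(πD²) = 3.181 m/s; Re = 7.96×10^5; ε/D = 0.00360; f = 0.02776
h_f = f(L/D)V²/2g = 83.38 m
Total head H = z + h_f = 55.9 + 83.38 = 139.3 m
P_hyd = ρgQH = 999.3·9.81·0.277·139.3 = 378.2 kW
P_shaft = P_hyd/η = 378.2/0.70 = 540.3 kW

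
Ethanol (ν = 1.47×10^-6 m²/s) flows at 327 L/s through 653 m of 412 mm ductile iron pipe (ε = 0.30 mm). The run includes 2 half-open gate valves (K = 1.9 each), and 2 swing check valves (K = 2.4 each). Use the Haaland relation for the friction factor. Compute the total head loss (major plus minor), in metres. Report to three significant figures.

V = 4Q/(πD²) = 2.453 m/s; V²/2g = 0.3066 m
Re = 6.87×10^5, ε/D = 7.28×10^-4 → f = 0.01872 (Haaland)
Major: h_f = f(L/D)·V²/2g = 0.01872·1585·0.3066 = 9.098 m
Minor: ΣK = 8.60; h_m = ΣK·V²/2g = 2.637 m
Total H_L = 9.098 + 2.637 = 11.74 m

H_L ≈ 11.7 m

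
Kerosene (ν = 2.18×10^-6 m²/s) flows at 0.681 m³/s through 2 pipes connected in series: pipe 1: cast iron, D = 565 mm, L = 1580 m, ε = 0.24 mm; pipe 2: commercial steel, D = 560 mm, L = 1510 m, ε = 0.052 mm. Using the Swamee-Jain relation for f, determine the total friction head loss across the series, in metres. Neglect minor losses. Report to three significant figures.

Pipe 1: V = 2.716 m/s, Re = 7.04×10^5, ε/D = 4.25×10^-4, f = 0.01700, h_1 = f(L/D)V²/2g = 17.87 m
Pipe 2: V = 2.765 m/s, Re = 7.10×10^5, ε/D = 9.29×10^-5, f = 0.01384, h_2 = f(L/D)V²/2g = 14.54 m
Series → Q common, losses add: H = Σh = 32.41 m

H ≈ 32.4 m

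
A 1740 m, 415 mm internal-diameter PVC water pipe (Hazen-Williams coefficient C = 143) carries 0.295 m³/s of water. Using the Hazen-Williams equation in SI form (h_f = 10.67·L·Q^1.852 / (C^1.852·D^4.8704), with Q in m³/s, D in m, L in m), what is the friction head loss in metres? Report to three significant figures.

h_f = 10.67·1740·0.295^1.852 / (143^1.852·0.415^4.8704) = 14.30 m

h_f ≈ 14.3 m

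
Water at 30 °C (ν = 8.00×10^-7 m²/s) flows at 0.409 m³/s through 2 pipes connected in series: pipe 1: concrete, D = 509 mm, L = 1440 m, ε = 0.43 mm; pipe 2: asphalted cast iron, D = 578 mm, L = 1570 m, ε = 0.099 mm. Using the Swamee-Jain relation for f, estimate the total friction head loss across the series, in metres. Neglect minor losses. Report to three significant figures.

H ≈ 16.0 m

Pipe 1: V = 2.010 m/s, Re = 1.28×10^6, ε/D = 8.45×10^-4, f = 0.01921, h_1 = f(L/D)V²/2g = 11.19 m
Pipe 2: V = 1.559 m/s, Re = 1.13×10^6, ε/D = 1.71×10^-4, f = 0.01434, h_2 = f(L/D)V²/2g = 4.824 m
Series → Q common, losses add: H = Σh = 16.01 m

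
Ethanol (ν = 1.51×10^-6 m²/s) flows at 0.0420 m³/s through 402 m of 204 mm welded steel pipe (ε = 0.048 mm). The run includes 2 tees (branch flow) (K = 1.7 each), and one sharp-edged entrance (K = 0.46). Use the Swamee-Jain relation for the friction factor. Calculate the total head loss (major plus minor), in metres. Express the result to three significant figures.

H_L ≈ 3.26 m

V = 4Q/(πD²) = 1.285 m/s; V²/2g = 0.08416 m
Re = 1.74×10^5, ε/D = 2.35×10^-4 → f = 0.01769 (Swamee-Jain)
Major: h_f = f(L/D)·V²/2g = 0.01769·1971·0.08416 = 2.934 m
Minor: ΣK = 3.86; h_m = ΣK·V²/2g = 0.3249 m
Total H_L = 2.934 + 0.3249 = 3.259 m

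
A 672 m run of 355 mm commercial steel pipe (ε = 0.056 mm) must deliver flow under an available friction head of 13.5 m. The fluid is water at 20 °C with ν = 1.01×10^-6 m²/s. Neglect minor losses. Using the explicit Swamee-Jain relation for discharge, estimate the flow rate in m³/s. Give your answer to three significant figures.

Q ≈ 0.312 m³/s

Swamee-Jain (Type II): Q = -0.965·√(gD⁵h_f/L)·ln[ε/(3.7D) + √(3.17ν²L/(gD³h_f))]
√(gD⁵h_f/L) = √(9.81·0.355⁵·13.5/672) = 0.03333
ε/(3.7D) = 4.26×10^-5; √(3.17ν²L/(gD³h_f)) = 1.92×10^-5
Q = -0.965·0.03333·ln(6.179×10^-5) = 0.3118 m³/s
Check: V = 3.15 m/s, Re = 1.11×10^6, f = 0.01419, h_f = 13.6 m ≈ 13.5 m ✓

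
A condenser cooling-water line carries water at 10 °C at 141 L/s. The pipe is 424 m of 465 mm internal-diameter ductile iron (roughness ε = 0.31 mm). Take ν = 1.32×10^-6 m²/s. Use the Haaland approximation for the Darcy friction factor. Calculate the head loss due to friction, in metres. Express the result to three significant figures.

V = 4Q/(πD²) = 4·0.141/(π·0.465²) = 0.8303 m/s
Re = VD/ν = 0.8303·0.465/1.32×10^-6 = 2.92×10^5 → turbulent
ε/D = 0.31/465 = 6.67×10^-4
Haaland: f = 0.01901
h_f = f(L/D)V²/(2g) = 0.01901·(424/0.465)·0.8303²/(2·9.81) = 0.6089 m

h_f ≈ 0.609 m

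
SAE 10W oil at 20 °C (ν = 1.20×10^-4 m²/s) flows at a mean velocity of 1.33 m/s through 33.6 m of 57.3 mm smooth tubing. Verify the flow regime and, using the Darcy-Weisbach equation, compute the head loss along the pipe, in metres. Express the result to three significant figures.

h_f ≈ 5.33 m

Re = VD/ν = 1.33·0.05730/1.20×10^-4 = 635 → laminar (Re < 2300)
f = 64/Re = 0.1008
h_f = f(L/D)V²/(2g) = 0.1008·(33.6/0.05730)·1.33²/(2·9.81) = 5.328 m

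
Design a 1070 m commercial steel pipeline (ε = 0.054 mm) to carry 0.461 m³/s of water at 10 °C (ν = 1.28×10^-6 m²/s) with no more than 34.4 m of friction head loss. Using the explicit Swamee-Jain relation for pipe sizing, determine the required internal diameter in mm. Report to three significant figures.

D ≈ 381 mm

Swamee-Jain (Type III): D = 0.66·[ε^1.25·(LQ²/(gh_f))^4.75 + ν·Q^9.4·(L/(gh_f))^5.2]^0.04
LQ²/(gh_f) = 0.6738; L/(gh_f) = 3.171
Term 1 = ε^1.25·(…)^4.75 = 7.10×10^-7; Term 2 = ν·Q^9.4·(…)^5.2 = 3.56×10^-7
D = 0.66·(7.10×10^-7 + 3.56×10^-7)^0.04 = 0.3808 m = 381 mm
Check: V = 4.05 m/s, Re = 1.20×10^6, f = 0.01391, h_f = 32.7 m ≈ 34.4 m ✓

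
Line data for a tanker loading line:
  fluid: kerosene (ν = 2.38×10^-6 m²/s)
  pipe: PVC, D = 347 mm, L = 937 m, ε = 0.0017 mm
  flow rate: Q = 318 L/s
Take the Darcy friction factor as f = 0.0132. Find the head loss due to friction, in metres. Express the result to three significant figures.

V = 4Q/(πD²) = 4·0.318/(π·0.347²) = 3.363 m/s
h_f = f(L/D)V²/(2g) = 0.01320·(937/0.347)·3.363²/(2·9.81) = 20.54 m

h_f ≈ 20.5 m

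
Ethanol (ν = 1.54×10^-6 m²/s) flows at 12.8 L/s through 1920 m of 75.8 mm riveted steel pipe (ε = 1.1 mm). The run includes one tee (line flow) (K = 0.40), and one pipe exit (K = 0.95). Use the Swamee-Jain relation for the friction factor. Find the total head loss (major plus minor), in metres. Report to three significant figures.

H_L ≈ 454 m

V = 4Q/(πD²) = 2.836 m/s; V²/2g = 0.4101 m
Re = 1.40×10^5, ε/D = 0.0145 → f = 0.04370 (Swamee-Jain)
Major: h_f = f(L/D)·V²/2g = 0.04370·25330·0.4101 = 453.9 m
Minor: ΣK = 1.35; h_m = ΣK·V²/2g = 0.5536 m
Total H_L = 453.9 + 0.5536 = 454.5 m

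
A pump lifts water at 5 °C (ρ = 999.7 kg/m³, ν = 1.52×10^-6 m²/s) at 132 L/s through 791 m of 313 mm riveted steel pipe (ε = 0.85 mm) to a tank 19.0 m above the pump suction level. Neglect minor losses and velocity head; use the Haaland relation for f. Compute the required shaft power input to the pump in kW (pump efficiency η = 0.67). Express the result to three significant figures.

P_shaft ≈ 55.7 kW

V = 4Q/(πD²) = 1.716 m/s; Re = 3.53×10^5; ε/D = 0.00272; f = 0.02587
h_f = f(L/D)V²/2g = 9.805 m
Total head H = z + h_f = 19.0 + 9.805 = 28.81 m
P_hyd = ρgQH = 999.7·9.81·0.132·28.81 = 37.29 kW
P_shaft = P_hyd/η = 37.29/0.67 = 55.66 kW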